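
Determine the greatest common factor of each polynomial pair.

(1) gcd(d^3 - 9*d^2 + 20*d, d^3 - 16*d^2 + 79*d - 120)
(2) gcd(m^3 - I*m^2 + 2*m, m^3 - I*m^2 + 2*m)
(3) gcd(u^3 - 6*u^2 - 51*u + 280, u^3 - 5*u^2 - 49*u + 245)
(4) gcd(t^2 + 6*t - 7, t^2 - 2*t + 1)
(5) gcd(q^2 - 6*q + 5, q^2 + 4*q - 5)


(1) = d - 5
(2) = m^3 - I*m^2 + 2*m
(3) = gcd((u - 8)*(u - 5)*(u + 7), (u - 7)*(u - 5)*(u + 7)) = u^2 + 2*u - 35
(4) = gcd((t - 1)*(t + 7), (t - 1)^2) = t - 1
(5) = gcd((q - 5)*(q - 1), (q - 1)*(q + 5)) = q - 1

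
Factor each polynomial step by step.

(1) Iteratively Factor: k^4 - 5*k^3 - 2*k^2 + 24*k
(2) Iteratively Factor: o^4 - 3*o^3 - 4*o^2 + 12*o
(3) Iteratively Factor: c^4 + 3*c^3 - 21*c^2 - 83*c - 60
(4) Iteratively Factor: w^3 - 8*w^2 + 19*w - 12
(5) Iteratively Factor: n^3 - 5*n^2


(1) = (k)*(k^3 - 5*k^2 - 2*k + 24) = k*(k - 4)*(k^2 - k - 6) = k*(k - 4)*(k + 2)*(k - 3)
(2) = (o + 2)*(o^3 - 5*o^2 + 6*o) = (o - 3)*(o + 2)*(o^2 - 2*o) = (o - 3)*(o - 2)*(o + 2)*(o)
(3) = (c - 5)*(c^3 + 8*c^2 + 19*c + 12) = (c - 5)*(c + 1)*(c^2 + 7*c + 12) = (c - 5)*(c + 1)*(c + 3)*(c + 4)
(4) = (w - 3)*(w^2 - 5*w + 4) = (w - 4)*(w - 3)*(w - 1)
(5) = (n)*(n^2 - 5*n) = n*(n - 5)*(n)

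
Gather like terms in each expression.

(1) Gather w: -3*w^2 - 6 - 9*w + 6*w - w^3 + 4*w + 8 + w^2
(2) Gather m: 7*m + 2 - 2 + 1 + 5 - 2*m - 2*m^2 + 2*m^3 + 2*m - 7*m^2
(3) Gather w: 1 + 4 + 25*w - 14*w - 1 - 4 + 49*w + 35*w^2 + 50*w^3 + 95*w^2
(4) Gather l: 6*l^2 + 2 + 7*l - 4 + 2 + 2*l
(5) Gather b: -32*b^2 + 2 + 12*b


(1) = -w^3 - 2*w^2 + w + 2
(2) = 2*m^3 - 9*m^2 + 7*m + 6
(3) = 50*w^3 + 130*w^2 + 60*w
(4) = 6*l^2 + 9*l
(5) = -32*b^2 + 12*b + 2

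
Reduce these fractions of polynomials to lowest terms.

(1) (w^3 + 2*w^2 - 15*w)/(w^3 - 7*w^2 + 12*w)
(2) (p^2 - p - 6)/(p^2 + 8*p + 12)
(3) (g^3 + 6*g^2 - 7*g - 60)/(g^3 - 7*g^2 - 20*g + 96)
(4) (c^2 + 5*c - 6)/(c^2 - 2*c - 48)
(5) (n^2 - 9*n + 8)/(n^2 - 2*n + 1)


(1) = (w + 5)/(w - 4)
(2) = (p - 3)/(p + 6)
(3) = (g + 5)/(g - 8)
(4) = (c - 1)/(c - 8)
(5) = (n - 8)/(n - 1)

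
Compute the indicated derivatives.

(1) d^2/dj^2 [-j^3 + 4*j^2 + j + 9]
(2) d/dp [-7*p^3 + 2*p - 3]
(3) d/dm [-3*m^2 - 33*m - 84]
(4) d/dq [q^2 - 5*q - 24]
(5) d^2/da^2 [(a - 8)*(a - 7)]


(1) = 8 - 6*j
(2) = 2 - 21*p^2
(3) = -6*m - 33
(4) = 2*q - 5
(5) = 2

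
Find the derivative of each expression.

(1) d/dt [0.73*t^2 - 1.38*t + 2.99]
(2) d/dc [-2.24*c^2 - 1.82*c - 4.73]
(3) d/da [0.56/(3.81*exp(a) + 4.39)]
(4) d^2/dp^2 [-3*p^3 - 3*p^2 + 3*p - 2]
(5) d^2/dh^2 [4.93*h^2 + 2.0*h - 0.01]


(1) = 1.46*t - 1.38
(2) = -4.48*c - 1.82
(3) = -2.1336*exp(a)/(3.81*exp(a) + 4.39)^2
(4) = -18*p - 6
(5) = 9.86000000000000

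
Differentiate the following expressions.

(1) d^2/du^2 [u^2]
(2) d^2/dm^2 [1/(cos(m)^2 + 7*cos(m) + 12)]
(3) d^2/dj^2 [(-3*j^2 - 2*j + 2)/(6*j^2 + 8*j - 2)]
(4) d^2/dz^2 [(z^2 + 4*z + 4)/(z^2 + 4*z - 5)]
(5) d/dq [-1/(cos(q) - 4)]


(1) = 2
(2) = (-4*sin(m)^4 + 3*sin(m)^2 + 441*cos(m)/4 - 21*cos(3*m)/4 + 75)/((cos(m) + 3)^3*(cos(m) + 4)^3)
(3) = 9*(2*j^3 + 3*j^2 + 6*j + 3)/(27*j^6 + 108*j^5 + 117*j^4 - 8*j^3 - 39*j^2 + 12*j - 1)
(4) = 54*(z^2 + 4*z + 7)/(z^6 + 12*z^5 + 33*z^4 - 56*z^3 - 165*z^2 + 300*z - 125)
(5) = -sin(q)/(cos(q) - 4)^2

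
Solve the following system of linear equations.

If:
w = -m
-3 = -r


Then:
m = -w
r = 3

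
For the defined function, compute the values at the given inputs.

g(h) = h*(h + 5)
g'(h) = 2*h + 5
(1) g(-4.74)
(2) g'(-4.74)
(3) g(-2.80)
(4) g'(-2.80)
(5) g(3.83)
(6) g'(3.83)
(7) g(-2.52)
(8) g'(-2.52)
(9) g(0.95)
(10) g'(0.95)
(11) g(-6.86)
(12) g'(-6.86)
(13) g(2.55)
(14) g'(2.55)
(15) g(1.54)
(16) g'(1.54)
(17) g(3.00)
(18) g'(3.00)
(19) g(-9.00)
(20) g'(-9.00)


(1) = -1.23
(2) = -4.48
(3) = -6.16
(4) = -0.60
(5) = 33.82
(6) = 12.66
(7) = -6.25
(8) = -0.04
(9) = 5.65
(10) = 6.90
(11) = 12.76
(12) = -8.72
(13) = 19.25
(14) = 10.10
(15) = 10.07
(16) = 8.08
(17) = 24.00
(18) = 11.00
(19) = 36.00
(20) = -13.00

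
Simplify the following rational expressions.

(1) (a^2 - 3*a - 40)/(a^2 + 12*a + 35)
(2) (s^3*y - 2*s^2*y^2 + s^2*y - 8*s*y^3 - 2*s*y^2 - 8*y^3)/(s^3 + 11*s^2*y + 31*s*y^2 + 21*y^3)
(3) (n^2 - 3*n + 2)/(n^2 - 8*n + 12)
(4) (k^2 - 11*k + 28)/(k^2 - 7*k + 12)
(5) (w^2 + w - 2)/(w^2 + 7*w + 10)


(1) = (a - 8)/(a + 7)
(2) = (s^3*y - 2*s^2*y^2 + s^2*y - 8*s*y^3 - 2*s*y^2 - 8*y^3)/(s^3 + 11*s^2*y + 31*s*y^2 + 21*y^3)
(3) = (n - 1)/(n - 6)
(4) = (k - 7)/(k - 3)
(5) = (w - 1)/(w + 5)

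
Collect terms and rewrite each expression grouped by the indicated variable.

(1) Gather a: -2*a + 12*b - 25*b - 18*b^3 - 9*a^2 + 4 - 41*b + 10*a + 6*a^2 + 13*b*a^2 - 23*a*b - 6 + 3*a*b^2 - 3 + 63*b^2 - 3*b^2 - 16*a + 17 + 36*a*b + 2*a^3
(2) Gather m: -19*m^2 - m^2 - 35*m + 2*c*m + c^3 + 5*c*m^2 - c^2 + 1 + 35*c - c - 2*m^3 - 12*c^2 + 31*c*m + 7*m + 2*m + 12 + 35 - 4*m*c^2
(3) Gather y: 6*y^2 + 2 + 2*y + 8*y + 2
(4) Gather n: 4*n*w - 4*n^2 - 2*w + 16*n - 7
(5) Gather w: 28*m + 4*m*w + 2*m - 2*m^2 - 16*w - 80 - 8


(1) = 2*a^3 + a^2*(13*b - 3) + a*(3*b^2 + 13*b - 8) - 18*b^3 + 60*b^2 - 54*b + 12
(2) = c^3 - 13*c^2 + 34*c - 2*m^3 + m^2*(5*c - 20) + m*(-4*c^2 + 33*c - 26) + 48
(3) = 6*y^2 + 10*y + 4
(4) = -4*n^2 + n*(4*w + 16) - 2*w - 7
(5) = -2*m^2 + 30*m + w*(4*m - 16) - 88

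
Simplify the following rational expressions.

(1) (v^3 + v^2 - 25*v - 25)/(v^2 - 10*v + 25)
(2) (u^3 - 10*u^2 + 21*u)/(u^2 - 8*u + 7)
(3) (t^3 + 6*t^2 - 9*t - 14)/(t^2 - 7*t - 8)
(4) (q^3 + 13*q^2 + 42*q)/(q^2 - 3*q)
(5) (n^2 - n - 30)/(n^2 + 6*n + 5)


(1) = (v^2 + 6*v + 5)/(v - 5)
(2) = (u^2 - 3*u)/(u - 1)
(3) = (t^2 + 5*t - 14)/(t - 8)
(4) = (q^2 + 13*q + 42)/(q - 3)
(5) = (n - 6)/(n + 1)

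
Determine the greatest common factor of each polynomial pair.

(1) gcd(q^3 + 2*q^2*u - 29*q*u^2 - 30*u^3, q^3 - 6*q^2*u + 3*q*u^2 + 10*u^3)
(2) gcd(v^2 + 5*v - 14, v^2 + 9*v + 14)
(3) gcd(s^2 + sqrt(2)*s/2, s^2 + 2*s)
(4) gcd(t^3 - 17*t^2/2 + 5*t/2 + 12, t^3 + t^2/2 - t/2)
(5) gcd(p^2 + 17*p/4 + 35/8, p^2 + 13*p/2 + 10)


(1) = gcd((q - 5*u)*(q + u)*(q + 6*u), (q - 5*u)*(q - 2*u)*(q + u)) = q^2 - 4*q*u - 5*u^2
(2) = gcd((v - 2)*(v + 7), (v + 2)*(v + 7)) = v + 7
(3) = gcd(s*(s + sqrt(2)/2), s*(s + 2)) = s
(4) = t + 1
(5) = gcd((p + 7/4)*(p + 5/2), (p + 5/2)*(p + 4)) = p + 5/2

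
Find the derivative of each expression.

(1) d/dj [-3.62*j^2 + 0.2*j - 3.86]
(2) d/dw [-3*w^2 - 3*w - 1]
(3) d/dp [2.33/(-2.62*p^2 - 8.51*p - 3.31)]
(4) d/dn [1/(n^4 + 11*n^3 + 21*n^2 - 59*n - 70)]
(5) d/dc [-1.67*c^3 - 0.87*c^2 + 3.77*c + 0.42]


(1) = 0.2 - 7.24*j
(2) = -6*w - 3
(3) = (12.2092*p + 19.8283)/(2.62*p^2 + 8.51*p + 3.31)^2
(4) = (-4*n^3 - 33*n^2 - 42*n + 59)/(n^4 + 11*n^3 + 21*n^2 - 59*n - 70)^2
(5) = -5.01*c^2 - 1.74*c + 3.77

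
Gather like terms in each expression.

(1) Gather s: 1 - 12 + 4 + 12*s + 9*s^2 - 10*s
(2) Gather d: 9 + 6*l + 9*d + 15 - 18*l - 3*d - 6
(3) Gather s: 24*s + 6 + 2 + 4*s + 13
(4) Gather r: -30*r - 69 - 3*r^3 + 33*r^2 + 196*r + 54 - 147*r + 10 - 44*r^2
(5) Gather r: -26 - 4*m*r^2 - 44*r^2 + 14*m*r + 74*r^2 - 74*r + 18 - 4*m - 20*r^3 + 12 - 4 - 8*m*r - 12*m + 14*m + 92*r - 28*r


(1) = 9*s^2 + 2*s - 7
(2) = 6*d - 12*l + 18
(3) = 28*s + 21
(4) = -3*r^3 - 11*r^2 + 19*r - 5
(5) = -2*m - 20*r^3 + r^2*(30 - 4*m) + r*(6*m - 10)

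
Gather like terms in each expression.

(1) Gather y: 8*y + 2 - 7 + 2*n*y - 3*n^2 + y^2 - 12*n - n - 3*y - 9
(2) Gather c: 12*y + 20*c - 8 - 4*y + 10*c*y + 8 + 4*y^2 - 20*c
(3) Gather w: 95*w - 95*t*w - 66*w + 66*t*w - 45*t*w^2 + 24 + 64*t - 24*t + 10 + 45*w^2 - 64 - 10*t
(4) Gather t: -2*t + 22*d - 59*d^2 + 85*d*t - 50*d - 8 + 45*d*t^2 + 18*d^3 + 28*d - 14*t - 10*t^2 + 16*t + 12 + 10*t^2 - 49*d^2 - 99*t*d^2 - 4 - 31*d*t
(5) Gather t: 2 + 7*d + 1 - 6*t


(1) = -3*n^2 - 13*n + y^2 + y*(2*n + 5) - 14
(2) = 10*c*y + 4*y^2 + 8*y
(3) = 30*t + w^2*(45 - 45*t) + w*(29 - 29*t) - 30
(4) = 18*d^3 - 108*d^2 + 45*d*t^2 + t*(-99*d^2 + 54*d)
(5) = 7*d - 6*t + 3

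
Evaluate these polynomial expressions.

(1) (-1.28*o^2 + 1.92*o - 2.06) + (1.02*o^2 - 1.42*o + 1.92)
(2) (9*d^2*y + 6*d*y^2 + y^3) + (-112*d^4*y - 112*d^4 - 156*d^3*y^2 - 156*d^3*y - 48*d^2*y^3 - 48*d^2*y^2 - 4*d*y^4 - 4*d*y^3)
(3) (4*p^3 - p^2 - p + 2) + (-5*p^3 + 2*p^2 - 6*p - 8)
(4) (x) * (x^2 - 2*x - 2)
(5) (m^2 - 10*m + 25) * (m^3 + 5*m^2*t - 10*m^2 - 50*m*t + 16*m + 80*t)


(1) = -0.26*o^2 + 0.5*o - 0.14
(2) = -112*d^4*y - 112*d^4 - 156*d^3*y^2 - 156*d^3*y - 48*d^2*y^3 - 48*d^2*y^2 + 9*d^2*y - 4*d*y^4 - 4*d*y^3 + 6*d*y^2 + y^3
(3) = -p^3 + p^2 - 7*p - 6
(4) = x^3 - 2*x^2 - 2*x
(5) = m^5 + 5*m^4*t - 20*m^4 - 100*m^3*t + 141*m^3 + 705*m^2*t - 410*m^2 - 2050*m*t + 400*m + 2000*t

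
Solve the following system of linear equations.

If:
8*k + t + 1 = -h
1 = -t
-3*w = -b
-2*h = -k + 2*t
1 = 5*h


Then:
No Solution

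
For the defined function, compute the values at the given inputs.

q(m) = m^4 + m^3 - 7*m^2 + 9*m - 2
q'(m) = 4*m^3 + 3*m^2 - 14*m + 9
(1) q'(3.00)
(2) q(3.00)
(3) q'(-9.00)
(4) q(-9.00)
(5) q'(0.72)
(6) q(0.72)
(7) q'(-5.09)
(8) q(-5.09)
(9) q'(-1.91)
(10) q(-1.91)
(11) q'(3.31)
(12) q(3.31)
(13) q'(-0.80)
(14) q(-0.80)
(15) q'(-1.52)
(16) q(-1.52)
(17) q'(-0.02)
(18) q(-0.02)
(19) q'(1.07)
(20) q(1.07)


(1) = 102.00
(2) = 70.00
(3) = -2538.00
(4) = 5182.00
(5) = 1.97
(6) = 1.49
(7) = -369.50
(8) = 310.19
(9) = 18.81
(10) = -38.39
(11) = 140.59
(12) = 107.40
(13) = 20.07
(14) = -13.78
(15) = 23.16
(16) = -30.03
(17) = 9.28
(18) = -2.18
(19) = 2.35
(20) = 2.15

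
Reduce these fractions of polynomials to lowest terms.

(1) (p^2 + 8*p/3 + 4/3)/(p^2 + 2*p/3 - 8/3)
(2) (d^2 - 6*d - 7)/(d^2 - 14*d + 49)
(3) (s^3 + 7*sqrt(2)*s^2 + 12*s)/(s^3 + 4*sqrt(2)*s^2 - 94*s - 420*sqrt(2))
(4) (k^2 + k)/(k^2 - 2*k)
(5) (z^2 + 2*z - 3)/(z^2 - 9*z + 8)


(1) = (3*p + 2)/(3*p - 4)
(2) = (d + 1)/(d - 7)
(3) = (s^2 + sqrt(2)*s)/(s^2 - 2*sqrt(2)*s - 70)
(4) = (k + 1)/(k - 2)
(5) = (z + 3)/(z - 8)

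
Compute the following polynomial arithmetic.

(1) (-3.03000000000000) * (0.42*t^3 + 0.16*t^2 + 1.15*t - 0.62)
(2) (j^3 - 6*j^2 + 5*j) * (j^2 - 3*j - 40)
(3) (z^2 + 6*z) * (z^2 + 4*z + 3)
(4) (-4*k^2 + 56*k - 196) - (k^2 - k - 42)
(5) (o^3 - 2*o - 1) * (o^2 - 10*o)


(1) = -1.2726*t^3 - 0.4848*t^2 - 3.4845*t + 1.8786
(2) = j^5 - 9*j^4 - 17*j^3 + 225*j^2 - 200*j
(3) = z^4 + 10*z^3 + 27*z^2 + 18*z
(4) = -5*k^2 + 57*k - 154
(5) = o^5 - 10*o^4 - 2*o^3 + 19*o^2 + 10*o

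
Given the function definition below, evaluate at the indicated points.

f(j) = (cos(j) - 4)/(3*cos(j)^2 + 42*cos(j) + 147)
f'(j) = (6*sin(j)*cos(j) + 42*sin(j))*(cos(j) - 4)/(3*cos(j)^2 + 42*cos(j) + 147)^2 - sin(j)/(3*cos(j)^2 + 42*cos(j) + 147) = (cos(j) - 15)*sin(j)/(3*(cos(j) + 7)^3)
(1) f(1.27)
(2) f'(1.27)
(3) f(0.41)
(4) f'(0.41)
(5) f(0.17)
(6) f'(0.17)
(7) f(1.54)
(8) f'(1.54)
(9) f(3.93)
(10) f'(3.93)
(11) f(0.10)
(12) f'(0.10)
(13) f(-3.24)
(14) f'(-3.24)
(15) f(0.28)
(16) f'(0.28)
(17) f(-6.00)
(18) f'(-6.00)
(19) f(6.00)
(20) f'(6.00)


(1) = -0.02
(2) = -0.01
(3) = -0.02
(4) = -0.00
(5) = -0.02
(6) = -0.00
(7) = -0.03
(8) = -0.01
(9) = -0.04
(10) = 0.01
(11) = -0.02
(12) = -0.00
(13) = -0.05
(14) = -0.00
(15) = -0.02
(16) = -0.00
(17) = -0.02
(18) = -0.00
(19) = -0.02
(20) = 0.00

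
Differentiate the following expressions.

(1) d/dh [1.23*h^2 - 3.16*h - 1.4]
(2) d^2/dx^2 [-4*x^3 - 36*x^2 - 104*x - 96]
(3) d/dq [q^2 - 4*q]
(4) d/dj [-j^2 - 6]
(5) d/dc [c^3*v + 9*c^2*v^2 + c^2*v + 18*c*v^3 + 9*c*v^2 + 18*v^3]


(1) = 2.46*h - 3.16
(2) = -24*x - 72
(3) = 2*q - 4
(4) = -2*j
(5) = v*(3*c^2 + 18*c*v + 2*c + 18*v^2 + 9*v)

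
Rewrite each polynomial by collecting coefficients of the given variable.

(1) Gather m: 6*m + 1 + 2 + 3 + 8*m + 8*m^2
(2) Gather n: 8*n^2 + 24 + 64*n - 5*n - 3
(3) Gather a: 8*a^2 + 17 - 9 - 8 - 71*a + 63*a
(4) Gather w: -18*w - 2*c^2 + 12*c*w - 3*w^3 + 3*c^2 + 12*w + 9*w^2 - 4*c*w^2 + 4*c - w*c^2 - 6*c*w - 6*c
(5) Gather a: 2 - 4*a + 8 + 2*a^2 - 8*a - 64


(1) = 8*m^2 + 14*m + 6
(2) = 8*n^2 + 59*n + 21
(3) = 8*a^2 - 8*a
(4) = c^2 - 2*c - 3*w^3 + w^2*(9 - 4*c) + w*(-c^2 + 6*c - 6)
(5) = 2*a^2 - 12*a - 54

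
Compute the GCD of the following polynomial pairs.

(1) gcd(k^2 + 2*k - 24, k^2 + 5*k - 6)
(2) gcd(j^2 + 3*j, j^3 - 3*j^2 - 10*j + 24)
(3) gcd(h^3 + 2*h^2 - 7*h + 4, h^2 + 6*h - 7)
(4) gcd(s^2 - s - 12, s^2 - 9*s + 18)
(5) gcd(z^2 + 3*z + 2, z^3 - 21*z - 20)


(1) = gcd((k - 4)*(k + 6), (k - 1)*(k + 6)) = k + 6
(2) = gcd(j*(j + 3), (j - 4)*(j - 2)*(j + 3)) = j + 3
(3) = gcd((h - 1)^2*(h + 4), (h - 1)*(h + 7)) = h - 1
(4) = gcd((s - 4)*(s + 3), (s - 6)*(s - 3)) = 1
(5) = gcd((z + 1)*(z + 2), (z - 5)*(z + 1)*(z + 4)) = z + 1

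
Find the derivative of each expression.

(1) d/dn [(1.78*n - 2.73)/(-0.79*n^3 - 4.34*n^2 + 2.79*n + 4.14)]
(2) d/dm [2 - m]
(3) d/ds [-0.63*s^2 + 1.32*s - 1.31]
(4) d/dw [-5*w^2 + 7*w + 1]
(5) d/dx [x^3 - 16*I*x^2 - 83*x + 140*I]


(1) = (2.8124*n^3 + 1.2551*n^2 - 23.6964*n + 14.9859)/(0.6241*n^6 + 6.8572*n^5 + 14.4274*n^4 - 30.7584*n^3 - 28.1511*n^2 + 23.1012*n + 17.1396)
(2) = -1
(3) = 1.32 - 1.26*s
(4) = 7 - 10*w
(5) = 3*x^2 - 32*I*x - 83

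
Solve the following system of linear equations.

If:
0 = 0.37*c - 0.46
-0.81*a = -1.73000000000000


Then:
a = 2.14
c = 1.24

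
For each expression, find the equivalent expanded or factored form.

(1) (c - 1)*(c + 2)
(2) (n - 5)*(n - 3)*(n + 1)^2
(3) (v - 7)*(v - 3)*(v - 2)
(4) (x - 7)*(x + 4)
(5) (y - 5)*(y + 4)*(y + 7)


(1) = c^2 + c - 2
(2) = n^4 - 6*n^3 + 22*n + 15
(3) = v^3 - 12*v^2 + 41*v - 42
(4) = x^2 - 3*x - 28
(5) = y^3 + 6*y^2 - 27*y - 140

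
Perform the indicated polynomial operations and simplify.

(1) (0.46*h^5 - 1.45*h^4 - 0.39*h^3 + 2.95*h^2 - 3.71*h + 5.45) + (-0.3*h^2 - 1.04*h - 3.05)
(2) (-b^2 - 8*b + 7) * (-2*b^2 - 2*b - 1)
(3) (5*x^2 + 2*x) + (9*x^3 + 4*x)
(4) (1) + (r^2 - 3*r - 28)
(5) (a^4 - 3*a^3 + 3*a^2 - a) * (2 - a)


(1) = 0.46*h^5 - 1.45*h^4 - 0.39*h^3 + 2.65*h^2 - 4.75*h + 2.4
(2) = 2*b^4 + 18*b^3 + 3*b^2 - 6*b - 7
(3) = 9*x^3 + 5*x^2 + 6*x
(4) = r^2 - 3*r - 27
(5) = -a^5 + 5*a^4 - 9*a^3 + 7*a^2 - 2*a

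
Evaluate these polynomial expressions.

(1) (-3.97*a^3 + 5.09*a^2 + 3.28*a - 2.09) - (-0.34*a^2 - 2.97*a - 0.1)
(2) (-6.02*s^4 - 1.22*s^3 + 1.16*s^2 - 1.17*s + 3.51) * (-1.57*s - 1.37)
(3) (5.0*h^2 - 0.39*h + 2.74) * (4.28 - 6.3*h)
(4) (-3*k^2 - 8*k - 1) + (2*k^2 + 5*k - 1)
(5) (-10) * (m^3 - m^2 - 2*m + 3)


(1) = -3.97*a^3 + 5.43*a^2 + 6.25*a - 1.99
(2) = 9.4514*s^5 + 10.1628*s^4 - 0.1498*s^3 + 0.2477*s^2 - 3.9078*s - 4.8087
(3) = -31.5*h^3 + 23.857*h^2 - 18.9312*h + 11.7272
(4) = -k^2 - 3*k - 2
(5) = -10*m^3 + 10*m^2 + 20*m - 30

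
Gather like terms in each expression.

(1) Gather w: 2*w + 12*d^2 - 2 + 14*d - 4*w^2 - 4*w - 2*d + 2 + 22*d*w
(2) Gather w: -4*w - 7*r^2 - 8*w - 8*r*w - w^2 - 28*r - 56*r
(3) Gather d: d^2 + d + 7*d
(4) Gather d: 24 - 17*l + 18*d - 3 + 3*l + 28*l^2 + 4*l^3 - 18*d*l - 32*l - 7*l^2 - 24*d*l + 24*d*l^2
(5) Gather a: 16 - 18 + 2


(1) = 12*d^2 + 12*d - 4*w^2 + w*(22*d - 2)
(2) = -7*r^2 - 84*r - w^2 + w*(-8*r - 12)
(3) = d^2 + 8*d
(4) = d*(24*l^2 - 42*l + 18) + 4*l^3 + 21*l^2 - 46*l + 21
(5) = 0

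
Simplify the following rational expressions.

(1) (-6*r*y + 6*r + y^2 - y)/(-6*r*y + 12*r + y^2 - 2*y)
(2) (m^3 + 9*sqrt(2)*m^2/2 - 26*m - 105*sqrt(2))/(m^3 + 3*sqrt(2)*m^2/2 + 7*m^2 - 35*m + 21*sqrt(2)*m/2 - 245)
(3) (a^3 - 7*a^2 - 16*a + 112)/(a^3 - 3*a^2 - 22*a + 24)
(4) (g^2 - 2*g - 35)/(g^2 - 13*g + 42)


(1) = (y - 1)/(y - 2)
(2) = (4*m + 12*sqrt(2))/(4*m + 28)
(3) = (a^2 - 11*a + 28)/(a^2 - 7*a + 6)
(4) = (g + 5)/(g - 6)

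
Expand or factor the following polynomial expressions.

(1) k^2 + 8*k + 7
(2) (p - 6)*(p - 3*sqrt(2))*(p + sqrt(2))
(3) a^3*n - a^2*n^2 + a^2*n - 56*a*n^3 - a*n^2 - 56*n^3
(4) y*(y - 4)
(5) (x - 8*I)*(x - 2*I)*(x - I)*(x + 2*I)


(1) = (k + 1)*(k + 7)
(2) = p^3 - 6*p^2 - 2*sqrt(2)*p^2 - 6*p + 12*sqrt(2)*p + 36
(3) = (a - 8*n)*(a + 7*n)*(a*n + n)
(4) = y^2 - 4*y
(5) = x^4 - 9*I*x^3 - 4*x^2 - 36*I*x - 32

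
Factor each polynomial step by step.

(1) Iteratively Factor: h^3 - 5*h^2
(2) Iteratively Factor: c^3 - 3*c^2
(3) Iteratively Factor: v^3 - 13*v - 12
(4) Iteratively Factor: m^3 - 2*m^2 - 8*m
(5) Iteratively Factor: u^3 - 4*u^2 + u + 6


(1) = (h)*(h^2 - 5*h) = h*(h - 5)*(h)
(2) = (c)*(c^2 - 3*c) = c*(c - 3)*(c)
(3) = (v - 4)*(v^2 + 4*v + 3) = (v - 4)*(v + 1)*(v + 3)
(4) = (m - 4)*(m^2 + 2*m) = m*(m - 4)*(m + 2)
(5) = (u + 1)*(u^2 - 5*u + 6) = (u - 3)*(u + 1)*(u - 2)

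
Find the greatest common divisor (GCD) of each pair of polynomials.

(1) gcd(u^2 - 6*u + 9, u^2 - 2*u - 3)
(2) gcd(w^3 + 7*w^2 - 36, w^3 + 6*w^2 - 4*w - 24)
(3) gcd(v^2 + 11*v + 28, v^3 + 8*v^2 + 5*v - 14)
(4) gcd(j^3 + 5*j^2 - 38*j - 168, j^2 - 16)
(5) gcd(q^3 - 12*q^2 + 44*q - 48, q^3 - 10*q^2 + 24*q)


(1) = u - 3
(2) = w^2 + 4*w - 12
(3) = v + 7
(4) = gcd((j - 6)*(j + 4)*(j + 7), (j - 4)*(j + 4)) = j + 4
(5) = q^2 - 10*q + 24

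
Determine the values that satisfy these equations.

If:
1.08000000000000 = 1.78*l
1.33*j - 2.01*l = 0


Then:
j = 0.92
l = 0.61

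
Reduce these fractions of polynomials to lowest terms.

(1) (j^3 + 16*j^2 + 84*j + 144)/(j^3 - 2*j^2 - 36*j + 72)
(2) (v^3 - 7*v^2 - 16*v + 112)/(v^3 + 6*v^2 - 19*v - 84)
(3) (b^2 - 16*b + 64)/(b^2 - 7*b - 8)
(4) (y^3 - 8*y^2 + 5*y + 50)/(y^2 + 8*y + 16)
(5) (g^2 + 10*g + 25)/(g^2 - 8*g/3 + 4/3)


(1) = (j^2 + 10*j + 24)/(j^2 - 8*j + 12)
(2) = (v^2 - 3*v - 28)/(v^2 + 10*v + 21)
(3) = (b - 8)/(b + 1)
(4) = (y^3 - 8*y^2 + 5*y + 50)/(y^2 + 8*y + 16)
(5) = (3*g^2 + 30*g + 75)/(3*g^2 - 8*g + 4)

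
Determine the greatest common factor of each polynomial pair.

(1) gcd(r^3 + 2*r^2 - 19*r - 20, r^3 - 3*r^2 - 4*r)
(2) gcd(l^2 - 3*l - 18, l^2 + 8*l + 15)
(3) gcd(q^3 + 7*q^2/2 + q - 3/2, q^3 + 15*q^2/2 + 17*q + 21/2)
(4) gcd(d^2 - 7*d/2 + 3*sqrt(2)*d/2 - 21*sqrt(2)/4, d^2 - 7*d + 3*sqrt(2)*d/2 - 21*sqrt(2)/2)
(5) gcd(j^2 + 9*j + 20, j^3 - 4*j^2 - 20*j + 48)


(1) = gcd((r - 4)*(r + 1)*(r + 5), r*(r - 4)*(r + 1)) = r^2 - 3*r - 4
(2) = l + 3
(3) = q^2 + 4*q + 3
(4) = d + 3*sqrt(2)/2
(5) = gcd((j + 4)*(j + 5), (j - 6)*(j - 2)*(j + 4)) = j + 4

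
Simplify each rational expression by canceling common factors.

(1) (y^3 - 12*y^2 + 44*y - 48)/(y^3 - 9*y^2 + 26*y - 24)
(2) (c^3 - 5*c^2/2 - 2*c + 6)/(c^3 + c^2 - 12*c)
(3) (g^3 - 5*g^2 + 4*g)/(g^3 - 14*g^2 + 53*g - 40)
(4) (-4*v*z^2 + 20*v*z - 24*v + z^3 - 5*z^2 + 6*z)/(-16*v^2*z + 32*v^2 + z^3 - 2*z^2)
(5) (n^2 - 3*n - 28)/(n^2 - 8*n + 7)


(1) = (y - 6)/(y - 3)
(2) = (2*c^3 - 5*c^2 - 4*c + 12)/(2*c^3 + 2*c^2 - 24*c)
(3) = (g^2 - 4*g)/(g^2 - 13*g + 40)
(4) = (z - 3)/(4*v + z)
(5) = (n + 4)/(n - 1)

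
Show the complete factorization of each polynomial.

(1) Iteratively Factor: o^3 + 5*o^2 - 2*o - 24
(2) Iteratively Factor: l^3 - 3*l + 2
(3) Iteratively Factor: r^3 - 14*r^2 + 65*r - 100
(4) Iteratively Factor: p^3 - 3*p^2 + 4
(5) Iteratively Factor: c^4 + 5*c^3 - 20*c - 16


(1) = (o - 2)*(o^2 + 7*o + 12) = (o - 2)*(o + 3)*(o + 4)
(2) = (l - 1)*(l^2 + l - 2) = (l - 1)^2*(l + 2)
(3) = (r - 5)*(r^2 - 9*r + 20) = (r - 5)*(r - 4)*(r - 5)
(4) = (p - 2)*(p^2 - p - 2) = (p - 2)*(p + 1)*(p - 2)
(5) = (c + 2)*(c^3 + 3*c^2 - 6*c - 8) = (c + 1)*(c + 2)*(c^2 + 2*c - 8) = (c - 2)*(c + 1)*(c + 2)*(c + 4)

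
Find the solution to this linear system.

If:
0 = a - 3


Then:
a = 3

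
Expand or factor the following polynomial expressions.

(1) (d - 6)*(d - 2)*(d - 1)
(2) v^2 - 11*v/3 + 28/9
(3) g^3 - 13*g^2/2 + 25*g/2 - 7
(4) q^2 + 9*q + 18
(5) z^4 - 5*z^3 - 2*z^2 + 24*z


(1) = d^3 - 9*d^2 + 20*d - 12
(2) = (v - 7/3)*(v - 4/3)
(3) = (g - 7/2)*(g - 2)*(g - 1)
(4) = (q + 3)*(q + 6)
(5) = z*(z - 4)*(z - 3)*(z + 2)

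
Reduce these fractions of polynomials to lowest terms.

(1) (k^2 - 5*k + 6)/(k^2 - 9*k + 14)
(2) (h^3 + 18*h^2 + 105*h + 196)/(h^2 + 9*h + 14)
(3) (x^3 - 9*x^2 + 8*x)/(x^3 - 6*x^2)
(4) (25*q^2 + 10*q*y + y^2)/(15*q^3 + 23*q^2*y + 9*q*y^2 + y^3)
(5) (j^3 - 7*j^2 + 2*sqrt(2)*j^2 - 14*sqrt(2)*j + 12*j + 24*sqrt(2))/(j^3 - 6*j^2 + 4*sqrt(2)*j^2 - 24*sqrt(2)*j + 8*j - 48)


(1) = (k - 3)/(k - 7)
(2) = (h^2 + 11*h + 28)/(h + 2)
(3) = (x^2 - 9*x + 8)/(x^2 - 6*x)
(4) = (5*q + y)/(3*q^2 + 4*q*y + y^2)
(5) = (j^2 - 7*j + 12)/(j^2 + j*(-6 + 2*sqrt(2)) - 12*sqrt(2))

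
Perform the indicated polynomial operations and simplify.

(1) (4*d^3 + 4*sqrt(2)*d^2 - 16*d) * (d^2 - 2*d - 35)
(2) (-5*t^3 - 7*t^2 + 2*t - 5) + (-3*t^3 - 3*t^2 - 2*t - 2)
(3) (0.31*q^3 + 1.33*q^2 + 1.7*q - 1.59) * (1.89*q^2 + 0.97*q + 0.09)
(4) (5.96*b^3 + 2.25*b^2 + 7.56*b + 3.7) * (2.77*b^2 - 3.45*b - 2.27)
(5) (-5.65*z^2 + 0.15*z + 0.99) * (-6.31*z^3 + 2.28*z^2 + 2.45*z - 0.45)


(1) = 4*d^5 - 8*d^4 + 4*sqrt(2)*d^4 - 156*d^3 - 8*sqrt(2)*d^3 - 140*sqrt(2)*d^2 + 32*d^2 + 560*d
(2) = -8*t^3 - 10*t^2 - 7
(3) = 0.5859*q^5 + 2.8144*q^4 + 4.531*q^3 - 1.2364*q^2 - 1.3893*q - 0.1431
(4) = 16.5092*b^5 - 14.3295*b^4 - 0.3505*b^3 - 20.9405*b^2 - 29.9262*b - 8.399
(5) = 35.6515*z^5 - 13.8285*z^4 - 19.7474*z^3 + 5.1672*z^2 + 2.358*z - 0.4455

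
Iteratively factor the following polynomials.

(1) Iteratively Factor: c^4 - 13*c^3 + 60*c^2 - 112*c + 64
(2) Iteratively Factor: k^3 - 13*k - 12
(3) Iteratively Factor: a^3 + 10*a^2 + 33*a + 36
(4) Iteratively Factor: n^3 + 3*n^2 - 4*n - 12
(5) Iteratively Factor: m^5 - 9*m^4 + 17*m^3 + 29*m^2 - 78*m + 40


(1) = (c - 1)*(c^3 - 12*c^2 + 48*c - 64) = (c - 4)*(c - 1)*(c^2 - 8*c + 16) = (c - 4)^2*(c - 1)*(c - 4)
(2) = (k - 4)*(k^2 + 4*k + 3) = (k - 4)*(k + 1)*(k + 3)
(3) = (a + 3)*(a^2 + 7*a + 12) = (a + 3)*(a + 4)*(a + 3)
(4) = (n + 2)*(n^2 + n - 6) = (n + 2)*(n + 3)*(n - 2)
(5) = (m + 2)*(m^4 - 11*m^3 + 39*m^2 - 49*m + 20) = (m - 4)*(m + 2)*(m^3 - 7*m^2 + 11*m - 5) = (m - 4)*(m - 1)*(m + 2)*(m^2 - 6*m + 5) = (m - 5)*(m - 4)*(m - 1)*(m + 2)*(m - 1)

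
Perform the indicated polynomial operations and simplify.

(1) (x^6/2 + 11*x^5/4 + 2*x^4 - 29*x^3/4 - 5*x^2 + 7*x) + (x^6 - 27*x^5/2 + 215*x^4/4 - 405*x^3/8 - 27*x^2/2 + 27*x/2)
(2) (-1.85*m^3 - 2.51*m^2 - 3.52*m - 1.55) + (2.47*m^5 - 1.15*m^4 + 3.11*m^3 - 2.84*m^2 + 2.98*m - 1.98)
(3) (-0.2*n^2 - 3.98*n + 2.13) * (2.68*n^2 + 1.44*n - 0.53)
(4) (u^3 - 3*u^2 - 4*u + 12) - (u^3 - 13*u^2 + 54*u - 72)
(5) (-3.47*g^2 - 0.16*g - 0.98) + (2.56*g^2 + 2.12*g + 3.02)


(1) = 3*x^6/2 - 43*x^5/4 + 223*x^4/4 - 463*x^3/8 - 37*x^2/2 + 41*x/2
(2) = 2.47*m^5 - 1.15*m^4 + 1.26*m^3 - 5.35*m^2 - 0.54*m - 3.53
(3) = -0.536*n^4 - 10.9544*n^3 + 0.0832*n^2 + 5.1766*n - 1.1289
(4) = 10*u^2 - 58*u + 84
(5) = -0.91*g^2 + 1.96*g + 2.04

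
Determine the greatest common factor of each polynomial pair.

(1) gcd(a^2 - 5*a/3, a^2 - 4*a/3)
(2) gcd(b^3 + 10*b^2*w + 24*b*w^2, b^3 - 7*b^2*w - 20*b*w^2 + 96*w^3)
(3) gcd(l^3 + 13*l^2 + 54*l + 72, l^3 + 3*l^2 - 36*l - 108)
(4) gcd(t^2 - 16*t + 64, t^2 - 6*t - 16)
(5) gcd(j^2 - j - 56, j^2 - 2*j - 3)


(1) = a
(2) = b + 4*w
(3) = gcd((l + 3)*(l + 4)*(l + 6), (l - 6)*(l + 3)*(l + 6)) = l^2 + 9*l + 18
(4) = gcd((t - 8)^2, (t - 8)*(t + 2)) = t - 8
(5) = 1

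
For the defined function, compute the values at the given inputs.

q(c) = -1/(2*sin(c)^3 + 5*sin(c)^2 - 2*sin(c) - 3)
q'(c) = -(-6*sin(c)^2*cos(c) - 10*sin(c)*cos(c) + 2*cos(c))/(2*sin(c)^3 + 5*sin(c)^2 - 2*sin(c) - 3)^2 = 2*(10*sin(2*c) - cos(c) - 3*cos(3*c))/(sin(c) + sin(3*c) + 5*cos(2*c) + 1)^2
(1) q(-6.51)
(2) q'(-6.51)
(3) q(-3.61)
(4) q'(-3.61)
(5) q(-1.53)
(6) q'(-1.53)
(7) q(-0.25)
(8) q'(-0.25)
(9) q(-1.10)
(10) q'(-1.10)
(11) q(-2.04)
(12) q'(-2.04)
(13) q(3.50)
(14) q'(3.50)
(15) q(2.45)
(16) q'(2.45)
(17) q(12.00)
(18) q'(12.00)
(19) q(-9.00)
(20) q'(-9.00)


(1) = 0.43
(2) = -0.71
(3) = 0.37
(4) = -0.46
(5) = -0.50
(6) = -0.06
(7) = 0.45
(8) = -0.80
(9) = -0.75
(10) = -1.56
(11) = -0.74
(12) = 1.54
(13) = 0.57
(14) = 1.43
(15) = 0.58
(16) = -1.77
(17) = 1.26
(18) = -7.50
(19) = 0.68
(20) = 2.16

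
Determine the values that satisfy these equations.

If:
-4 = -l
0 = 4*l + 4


Then:
No Solution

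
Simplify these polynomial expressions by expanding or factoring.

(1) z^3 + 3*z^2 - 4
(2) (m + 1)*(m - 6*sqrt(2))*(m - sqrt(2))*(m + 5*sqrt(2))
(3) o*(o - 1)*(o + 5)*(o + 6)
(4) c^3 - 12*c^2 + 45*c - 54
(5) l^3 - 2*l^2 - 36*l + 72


(1) = (z - 1)*(z + 2)^2
(2) = m^4 - 2*sqrt(2)*m^3 + m^3 - 58*m^2 - 2*sqrt(2)*m^2 - 58*m + 60*sqrt(2)*m + 60*sqrt(2)
(3) = o^4 + 10*o^3 + 19*o^2 - 30*o
(4) = (c - 6)*(c - 3)^2
(5) = (l - 6)*(l - 2)*(l + 6)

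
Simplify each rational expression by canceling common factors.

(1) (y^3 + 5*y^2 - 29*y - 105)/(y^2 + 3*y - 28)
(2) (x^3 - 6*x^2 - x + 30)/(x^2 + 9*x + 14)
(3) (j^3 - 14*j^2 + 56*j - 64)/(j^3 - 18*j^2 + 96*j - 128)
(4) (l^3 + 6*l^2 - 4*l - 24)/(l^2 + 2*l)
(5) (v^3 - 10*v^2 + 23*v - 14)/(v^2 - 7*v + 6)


(1) = (y^2 - 2*y - 15)/(y - 4)
(2) = (x^2 - 8*x + 15)/(x + 7)
(3) = (j - 4)/(j - 8)
(4) = (l^2 + 4*l - 12)/l
(5) = (v^2 - 9*v + 14)/(v - 6)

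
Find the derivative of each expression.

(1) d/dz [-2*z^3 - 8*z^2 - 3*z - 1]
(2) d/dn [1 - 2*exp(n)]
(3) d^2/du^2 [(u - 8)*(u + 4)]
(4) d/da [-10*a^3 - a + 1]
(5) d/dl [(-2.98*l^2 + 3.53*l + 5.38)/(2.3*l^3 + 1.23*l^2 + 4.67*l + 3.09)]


(1) = -6*z^2 - 16*z - 3
(2) = -2*exp(n)
(3) = 2
(4) = -30*a^2 - 1
(5) = (6.854*l^4 - 16.238*l^3 - 55.3805*l^2 - 31.6512*l - 14.2169)/(5.29*l^6 + 5.658*l^5 + 22.9949*l^4 + 25.7022*l^3 + 29.4103*l^2 + 28.8606*l + 9.5481)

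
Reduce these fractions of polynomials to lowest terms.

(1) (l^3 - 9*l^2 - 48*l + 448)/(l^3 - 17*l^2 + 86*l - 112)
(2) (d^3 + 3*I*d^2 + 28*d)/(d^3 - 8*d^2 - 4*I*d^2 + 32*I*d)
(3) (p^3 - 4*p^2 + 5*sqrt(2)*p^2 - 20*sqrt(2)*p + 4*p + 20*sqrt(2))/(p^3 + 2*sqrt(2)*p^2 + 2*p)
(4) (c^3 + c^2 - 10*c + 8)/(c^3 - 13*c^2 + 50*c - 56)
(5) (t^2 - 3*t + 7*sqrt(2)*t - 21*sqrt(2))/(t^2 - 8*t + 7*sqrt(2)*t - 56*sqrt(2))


(1) = (l^2 - l - 56)/(l^2 - 9*l + 14)
(2) = (d + 7*I)/(d - 8)
(3) = (p^3 + p^2*(-4 + 5*sqrt(2)) + p*(4 - 20*sqrt(2)) + 20*sqrt(2))/(p^3 + 2*sqrt(2)*p^2 + 2*p)
(4) = (c^2 + 3*c - 4)/(c^2 - 11*c + 28)
(5) = (t - 3)/(t - 8)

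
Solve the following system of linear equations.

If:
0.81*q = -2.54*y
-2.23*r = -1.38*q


Then:
q = -3.1358024691358*y
r = -1.94054143829929*y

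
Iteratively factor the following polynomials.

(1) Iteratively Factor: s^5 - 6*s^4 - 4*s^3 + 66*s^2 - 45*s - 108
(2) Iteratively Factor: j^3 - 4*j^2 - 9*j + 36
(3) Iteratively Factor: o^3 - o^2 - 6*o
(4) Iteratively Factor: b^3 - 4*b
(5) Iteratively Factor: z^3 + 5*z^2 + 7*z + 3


(1) = (s - 4)*(s^4 - 2*s^3 - 12*s^2 + 18*s + 27) = (s - 4)*(s + 1)*(s^3 - 3*s^2 - 9*s + 27) = (s - 4)*(s - 3)*(s + 1)*(s^2 - 9) = (s - 4)*(s - 3)^2*(s + 1)*(s + 3)
(2) = (j + 3)*(j^2 - 7*j + 12) = (j - 4)*(j + 3)*(j - 3)
(3) = (o - 3)*(o^2 + 2*o) = (o - 3)*(o + 2)*(o)
(4) = (b + 2)*(b^2 - 2*b) = (b - 2)*(b + 2)*(b)
(5) = (z + 1)*(z^2 + 4*z + 3) = (z + 1)^2*(z + 3)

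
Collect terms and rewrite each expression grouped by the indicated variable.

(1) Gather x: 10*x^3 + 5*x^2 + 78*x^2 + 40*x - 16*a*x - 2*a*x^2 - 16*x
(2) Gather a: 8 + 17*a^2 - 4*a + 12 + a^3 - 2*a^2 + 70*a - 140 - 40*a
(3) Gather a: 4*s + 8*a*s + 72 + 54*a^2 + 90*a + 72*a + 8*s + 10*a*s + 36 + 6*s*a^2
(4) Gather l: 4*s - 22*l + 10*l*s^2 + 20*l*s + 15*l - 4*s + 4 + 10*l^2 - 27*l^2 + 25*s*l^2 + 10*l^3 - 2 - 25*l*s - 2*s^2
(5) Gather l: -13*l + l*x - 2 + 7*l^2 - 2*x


(1) = 10*x^3 + x^2*(83 - 2*a) + x*(24 - 16*a)
(2) = a^3 + 15*a^2 + 26*a - 120
(3) = a^2*(6*s + 54) + a*(18*s + 162) + 12*s + 108
(4) = 10*l^3 + l^2*(25*s - 17) + l*(10*s^2 - 5*s - 7) - 2*s^2 + 2
(5) = 7*l^2 + l*(x - 13) - 2*x - 2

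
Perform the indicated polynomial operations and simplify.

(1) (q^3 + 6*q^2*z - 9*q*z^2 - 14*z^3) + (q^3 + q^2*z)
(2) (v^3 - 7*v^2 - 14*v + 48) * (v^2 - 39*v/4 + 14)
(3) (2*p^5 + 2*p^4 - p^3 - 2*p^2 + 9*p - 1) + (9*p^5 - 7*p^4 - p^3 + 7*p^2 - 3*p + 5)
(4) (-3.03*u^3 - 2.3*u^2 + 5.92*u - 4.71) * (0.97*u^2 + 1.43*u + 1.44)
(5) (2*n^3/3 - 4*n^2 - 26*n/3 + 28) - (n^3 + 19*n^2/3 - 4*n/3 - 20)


(1) = 2*q^3 + 7*q^2*z - 9*q*z^2 - 14*z^3
(2) = v^5 - 67*v^4/4 + 273*v^3/4 + 173*v^2/2 - 664*v + 672
(3) = 11*p^5 - 5*p^4 - 2*p^3 + 5*p^2 + 6*p + 4
(4) = -2.9391*u^5 - 6.5639*u^4 - 1.9098*u^3 + 0.5849*u^2 + 1.7895*u - 6.7824
(5) = -n^3/3 - 31*n^2/3 - 22*n/3 + 48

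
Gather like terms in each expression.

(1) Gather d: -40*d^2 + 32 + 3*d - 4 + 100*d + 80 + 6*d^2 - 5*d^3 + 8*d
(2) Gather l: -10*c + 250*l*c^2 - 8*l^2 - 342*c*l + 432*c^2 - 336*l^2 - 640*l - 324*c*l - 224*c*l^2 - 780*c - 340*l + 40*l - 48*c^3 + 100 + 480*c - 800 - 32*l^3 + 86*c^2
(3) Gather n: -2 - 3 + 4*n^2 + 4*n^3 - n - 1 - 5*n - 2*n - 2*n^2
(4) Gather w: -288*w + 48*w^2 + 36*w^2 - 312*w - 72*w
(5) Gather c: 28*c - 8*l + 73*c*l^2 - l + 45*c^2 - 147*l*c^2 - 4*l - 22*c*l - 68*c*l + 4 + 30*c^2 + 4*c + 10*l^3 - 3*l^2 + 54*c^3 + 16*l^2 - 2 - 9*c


(1) = -5*d^3 - 34*d^2 + 111*d + 108
(2) = -48*c^3 + 518*c^2 - 310*c - 32*l^3 + l^2*(-224*c - 344) + l*(250*c^2 - 666*c - 940) - 700
(3) = 4*n^3 + 2*n^2 - 8*n - 6
(4) = 84*w^2 - 672*w
(5) = 54*c^3 + c^2*(75 - 147*l) + c*(73*l^2 - 90*l + 23) + 10*l^3 + 13*l^2 - 13*l + 2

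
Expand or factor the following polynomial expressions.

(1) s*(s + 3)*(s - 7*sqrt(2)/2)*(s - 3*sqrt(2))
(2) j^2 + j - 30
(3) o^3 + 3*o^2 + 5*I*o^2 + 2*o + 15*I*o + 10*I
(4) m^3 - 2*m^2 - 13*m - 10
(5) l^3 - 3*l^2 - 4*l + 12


(1) = s^4 - 13*sqrt(2)*s^3/2 + 3*s^3 - 39*sqrt(2)*s^2/2 + 21*s^2 + 63*s
(2) = (j - 5)*(j + 6)
(3) = (o + 1)*(o + 2)*(o + 5*I)
(4) = (m - 5)*(m + 1)*(m + 2)
(5) = (l - 3)*(l - 2)*(l + 2)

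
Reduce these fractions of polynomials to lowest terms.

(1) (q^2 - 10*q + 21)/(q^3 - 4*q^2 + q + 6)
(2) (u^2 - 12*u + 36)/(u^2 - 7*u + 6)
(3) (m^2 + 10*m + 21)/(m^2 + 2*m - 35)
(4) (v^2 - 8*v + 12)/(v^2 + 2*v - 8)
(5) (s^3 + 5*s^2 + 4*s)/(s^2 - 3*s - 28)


(1) = (q - 7)/(q^2 - q - 2)
(2) = (u - 6)/(u - 1)
(3) = (m + 3)/(m - 5)
(4) = (v - 6)/(v + 4)
(5) = (s^2 + s)/(s - 7)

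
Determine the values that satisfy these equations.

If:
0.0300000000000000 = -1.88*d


Then:
d = -0.02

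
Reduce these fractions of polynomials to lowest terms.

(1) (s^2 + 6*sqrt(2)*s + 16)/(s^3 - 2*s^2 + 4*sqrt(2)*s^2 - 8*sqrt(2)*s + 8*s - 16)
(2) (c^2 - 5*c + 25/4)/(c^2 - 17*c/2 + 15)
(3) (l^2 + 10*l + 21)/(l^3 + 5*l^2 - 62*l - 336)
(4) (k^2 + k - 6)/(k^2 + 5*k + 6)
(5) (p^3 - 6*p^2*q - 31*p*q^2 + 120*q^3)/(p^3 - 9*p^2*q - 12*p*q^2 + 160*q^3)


(1) = (s + 4*sqrt(2))/(s^2 + s*(-2 + 2*sqrt(2)) - 4*sqrt(2))
(2) = (2*c - 5)/(2*c - 12)
(3) = (l + 3)/(l^2 - 2*l - 48)
(4) = (k - 2)/(k + 2)
(5) = (p^2 + 2*p*q - 15*q^2)/(p^2 - p*q - 20*q^2)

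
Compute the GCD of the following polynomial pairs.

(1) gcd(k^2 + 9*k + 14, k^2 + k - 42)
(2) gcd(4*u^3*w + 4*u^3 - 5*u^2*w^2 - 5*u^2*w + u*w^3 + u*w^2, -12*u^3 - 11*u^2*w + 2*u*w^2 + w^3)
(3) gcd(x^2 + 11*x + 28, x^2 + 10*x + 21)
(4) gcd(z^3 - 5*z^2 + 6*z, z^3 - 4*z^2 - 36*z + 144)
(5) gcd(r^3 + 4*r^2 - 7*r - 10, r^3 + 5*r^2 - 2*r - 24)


(1) = k + 7
(2) = gcd((-4*u + w)*(-u + w)*(u*w + u), (-3*u + w)*(u + w)*(4*u + w)) = 1
(3) = x + 7
(4) = 1
(5) = r - 2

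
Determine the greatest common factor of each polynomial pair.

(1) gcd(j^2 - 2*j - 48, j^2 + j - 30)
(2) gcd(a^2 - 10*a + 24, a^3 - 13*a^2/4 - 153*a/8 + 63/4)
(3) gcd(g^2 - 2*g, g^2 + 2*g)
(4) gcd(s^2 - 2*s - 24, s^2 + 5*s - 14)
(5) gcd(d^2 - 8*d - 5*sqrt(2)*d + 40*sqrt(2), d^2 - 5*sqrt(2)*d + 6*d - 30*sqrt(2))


(1) = gcd((j - 8)*(j + 6), (j - 5)*(j + 6)) = j + 6
(2) = gcd((a - 6)*(a - 4), (a - 6)*(a - 3/4)*(a + 7/2)) = a - 6
(3) = g
(4) = gcd((s - 6)*(s + 4), (s - 2)*(s + 7)) = 1
(5) = gcd((d - 8)*(d - 5*sqrt(2)), (d + 6)*(d - 5*sqrt(2))) = d - 5*sqrt(2)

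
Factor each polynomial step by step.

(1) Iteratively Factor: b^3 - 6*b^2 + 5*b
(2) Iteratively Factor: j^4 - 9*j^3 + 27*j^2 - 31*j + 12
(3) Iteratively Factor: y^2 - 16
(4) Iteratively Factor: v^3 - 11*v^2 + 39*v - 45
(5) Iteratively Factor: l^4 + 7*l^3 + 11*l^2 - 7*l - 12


(1) = (b - 5)*(b^2 - b) = b*(b - 5)*(b - 1)
(2) = (j - 4)*(j^3 - 5*j^2 + 7*j - 3) = (j - 4)*(j - 1)*(j^2 - 4*j + 3) = (j - 4)*(j - 1)^2*(j - 3)
(3) = (y - 4)*(y + 4)
(4) = (v - 3)*(v^2 - 8*v + 15) = (v - 5)*(v - 3)*(v - 3)
(5) = (l + 4)*(l^3 + 3*l^2 - l - 3) = (l + 3)*(l + 4)*(l^2 - 1) = (l - 1)*(l + 3)*(l + 4)*(l + 1)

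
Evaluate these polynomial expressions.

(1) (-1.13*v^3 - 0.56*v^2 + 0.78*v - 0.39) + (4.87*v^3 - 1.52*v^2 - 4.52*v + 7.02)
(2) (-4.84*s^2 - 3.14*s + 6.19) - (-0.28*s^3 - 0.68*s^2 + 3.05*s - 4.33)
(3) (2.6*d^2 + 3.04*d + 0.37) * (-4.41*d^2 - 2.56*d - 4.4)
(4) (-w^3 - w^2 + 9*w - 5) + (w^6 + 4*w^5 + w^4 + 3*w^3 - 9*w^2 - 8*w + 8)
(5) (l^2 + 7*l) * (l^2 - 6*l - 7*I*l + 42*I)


(1) = 3.74*v^3 - 2.08*v^2 - 3.74*v + 6.63
(2) = 0.28*s^3 - 4.16*s^2 - 6.19*s + 10.52
(3) = -11.466*d^4 - 20.0624*d^3 - 20.8541*d^2 - 14.3232*d - 1.628
(4) = w^6 + 4*w^5 + w^4 + 2*w^3 - 10*w^2 + w + 3
(5) = l^4 + l^3 - 7*I*l^3 - 42*l^2 - 7*I*l^2 + 294*I*l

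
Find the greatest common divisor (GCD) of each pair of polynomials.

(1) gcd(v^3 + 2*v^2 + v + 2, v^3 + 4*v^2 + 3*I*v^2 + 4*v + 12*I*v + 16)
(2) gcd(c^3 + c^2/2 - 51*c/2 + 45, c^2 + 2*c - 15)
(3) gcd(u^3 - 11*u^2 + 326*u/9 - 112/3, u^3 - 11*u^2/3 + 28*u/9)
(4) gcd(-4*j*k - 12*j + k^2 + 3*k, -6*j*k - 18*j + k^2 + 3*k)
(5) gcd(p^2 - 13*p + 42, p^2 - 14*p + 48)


(1) = gcd((v + 2)*(v - I)*(v + I), (v + 4)*(v - I)*(v + 4*I)) = v - I
(2) = gcd((c - 3)*(c - 5/2)*(c + 6), (c - 3)*(c + 5)) = c - 3
(3) = gcd((u - 6)*(u - 8/3)*(u - 7/3), u*(u - 7/3)*(u - 4/3)) = u - 7/3
(4) = k + 3
(5) = p - 6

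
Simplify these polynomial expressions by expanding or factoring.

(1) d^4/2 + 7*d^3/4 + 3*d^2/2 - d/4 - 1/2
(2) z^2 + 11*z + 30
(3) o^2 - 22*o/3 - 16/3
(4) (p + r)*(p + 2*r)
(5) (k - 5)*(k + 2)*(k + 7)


(1) = (d/2 + 1)*(d - 1/2)*(d + 1)^2
(2) = (z + 5)*(z + 6)
(3) = (o - 8)*(o + 2/3)
(4) = p^2 + 3*p*r + 2*r^2
(5) = k^3 + 4*k^2 - 31*k - 70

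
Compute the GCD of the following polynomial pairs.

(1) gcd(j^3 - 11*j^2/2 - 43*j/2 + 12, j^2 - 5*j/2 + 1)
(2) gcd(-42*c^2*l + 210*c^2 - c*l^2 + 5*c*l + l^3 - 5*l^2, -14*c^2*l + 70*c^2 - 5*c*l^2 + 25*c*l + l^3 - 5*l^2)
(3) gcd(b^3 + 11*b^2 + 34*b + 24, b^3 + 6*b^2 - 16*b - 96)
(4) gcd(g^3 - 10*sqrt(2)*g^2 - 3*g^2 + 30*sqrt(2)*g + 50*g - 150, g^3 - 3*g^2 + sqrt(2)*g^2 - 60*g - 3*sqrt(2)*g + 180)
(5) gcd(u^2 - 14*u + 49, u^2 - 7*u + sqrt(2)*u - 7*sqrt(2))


(1) = j - 1/2
(2) = gcd((-7*c + l)*(6*c + l)*(l - 5), (-7*c + l)*(2*c + l)*(l - 5)) = 7*c*l - 35*c - l^2 + 5*l
(3) = gcd((b + 1)*(b + 4)*(b + 6), (b - 4)*(b + 4)*(b + 6)) = b^2 + 10*b + 24
(4) = g^2 + g*(-5*sqrt(2) - 3) + 15*sqrt(2)
(5) = gcd((u - 7)^2, (u - 7)*(u + sqrt(2))) = u - 7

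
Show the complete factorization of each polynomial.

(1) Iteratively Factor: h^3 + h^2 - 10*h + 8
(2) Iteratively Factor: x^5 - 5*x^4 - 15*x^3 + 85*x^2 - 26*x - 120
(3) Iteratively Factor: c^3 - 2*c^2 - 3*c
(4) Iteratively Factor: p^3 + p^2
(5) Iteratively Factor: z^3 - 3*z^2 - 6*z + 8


(1) = (h - 2)*(h^2 + 3*h - 4) = (h - 2)*(h + 4)*(h - 1)
(2) = (x - 5)*(x^4 - 15*x^2 + 10*x + 24) = (x - 5)*(x + 4)*(x^3 - 4*x^2 + x + 6) = (x - 5)*(x - 3)*(x + 4)*(x^2 - x - 2) = (x - 5)*(x - 3)*(x - 2)*(x + 4)*(x + 1)
(3) = (c + 1)*(c^2 - 3*c) = (c - 3)*(c + 1)*(c)
(4) = (p)*(p^2 + p) = p^2*(p + 1)
(5) = (z - 4)*(z^2 + z - 2) = (z - 4)*(z - 1)*(z + 2)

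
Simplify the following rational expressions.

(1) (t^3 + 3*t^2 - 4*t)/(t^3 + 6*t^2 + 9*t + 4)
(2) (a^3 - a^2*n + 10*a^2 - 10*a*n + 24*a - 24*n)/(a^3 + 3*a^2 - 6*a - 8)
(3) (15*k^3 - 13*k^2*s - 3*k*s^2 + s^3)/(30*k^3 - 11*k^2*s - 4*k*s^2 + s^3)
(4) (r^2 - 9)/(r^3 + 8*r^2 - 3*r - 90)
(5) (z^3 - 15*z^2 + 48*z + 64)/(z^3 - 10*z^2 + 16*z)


(1) = (t^2 - t)/(t^2 + 2*t + 1)
(2) = (a^2 - a*n + 6*a - 6*n)/(a^2 - a - 2)
(3) = (-k + s)/(-2*k + s)
(4) = (r + 3)/(r^2 + 11*r + 30)
(5) = (z^2 - 7*z - 8)/(z^2 - 2*z)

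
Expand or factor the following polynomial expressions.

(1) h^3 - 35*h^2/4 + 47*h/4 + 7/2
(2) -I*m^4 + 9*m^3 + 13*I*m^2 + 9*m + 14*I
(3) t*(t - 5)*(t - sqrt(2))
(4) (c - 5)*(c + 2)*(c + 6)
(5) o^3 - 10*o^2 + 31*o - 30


(1) = (h - 7)*(h - 2)*(h + 1/4)
(2) = (m - I)*(m + 2*I)*(m + 7*I)*(-I*m + 1)
(3) = t^3 - 5*t^2 - sqrt(2)*t^2 + 5*sqrt(2)*t
(4) = c^3 + 3*c^2 - 28*c - 60
(5) = (o - 5)*(o - 3)*(o - 2)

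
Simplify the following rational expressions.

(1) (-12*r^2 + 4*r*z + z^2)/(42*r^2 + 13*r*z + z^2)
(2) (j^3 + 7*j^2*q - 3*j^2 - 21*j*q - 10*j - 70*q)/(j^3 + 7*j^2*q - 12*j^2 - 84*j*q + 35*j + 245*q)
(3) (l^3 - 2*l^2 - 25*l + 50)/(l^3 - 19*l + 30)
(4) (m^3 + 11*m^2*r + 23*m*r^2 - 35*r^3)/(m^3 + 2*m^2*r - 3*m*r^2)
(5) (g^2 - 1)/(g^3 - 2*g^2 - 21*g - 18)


(1) = (-2*r + z)/(7*r + z)
(2) = (j + 2)/(j - 7)
(3) = (l - 5)/(l - 3)
(4) = (m^2 + 12*m*r + 35*r^2)/(m^2 + 3*m*r)
(5) = (g - 1)/(g^2 - 3*g - 18)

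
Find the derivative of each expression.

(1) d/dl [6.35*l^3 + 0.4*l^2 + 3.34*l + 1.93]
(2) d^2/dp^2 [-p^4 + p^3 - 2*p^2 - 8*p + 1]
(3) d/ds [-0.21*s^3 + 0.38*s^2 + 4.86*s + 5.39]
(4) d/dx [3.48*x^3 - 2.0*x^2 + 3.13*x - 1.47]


(1) = 19.05*l^2 + 0.8*l + 3.34
(2) = -12*p^2 + 6*p - 4
(3) = -0.63*s^2 + 0.76*s + 4.86
(4) = 10.44*x^2 - 4.0*x + 3.13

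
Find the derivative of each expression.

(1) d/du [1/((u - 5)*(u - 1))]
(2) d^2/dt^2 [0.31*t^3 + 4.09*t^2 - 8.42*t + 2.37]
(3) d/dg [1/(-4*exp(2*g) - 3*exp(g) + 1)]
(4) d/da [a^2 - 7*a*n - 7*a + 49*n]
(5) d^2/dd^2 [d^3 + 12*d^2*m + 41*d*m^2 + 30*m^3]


(1) = 2*(3 - u)/(u^4 - 12*u^3 + 46*u^2 - 60*u + 25)
(2) = 1.86*t + 8.18
(3) = (8*exp(g) + 3)*exp(g)/(4*exp(2*g) + 3*exp(g) - 1)^2
(4) = 2*a - 7*n - 7
(5) = 6*d + 24*m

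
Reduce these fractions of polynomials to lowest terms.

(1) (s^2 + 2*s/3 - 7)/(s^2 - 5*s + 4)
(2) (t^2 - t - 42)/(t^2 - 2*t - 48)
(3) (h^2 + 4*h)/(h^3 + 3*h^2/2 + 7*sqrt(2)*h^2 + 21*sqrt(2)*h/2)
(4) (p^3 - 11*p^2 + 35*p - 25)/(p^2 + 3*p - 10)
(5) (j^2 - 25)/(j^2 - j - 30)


(1) = (3*s^2 + 2*s - 21)/(3*s^2 - 15*s + 12)
(2) = (t - 7)/(t - 8)
(3) = (2*h + 8)/(2*h^2 + h*(3 + 14*sqrt(2)) + 21*sqrt(2))
(4) = (p^3 - 11*p^2 + 35*p - 25)/(p^2 + 3*p - 10)
(5) = (j - 5)/(j - 6)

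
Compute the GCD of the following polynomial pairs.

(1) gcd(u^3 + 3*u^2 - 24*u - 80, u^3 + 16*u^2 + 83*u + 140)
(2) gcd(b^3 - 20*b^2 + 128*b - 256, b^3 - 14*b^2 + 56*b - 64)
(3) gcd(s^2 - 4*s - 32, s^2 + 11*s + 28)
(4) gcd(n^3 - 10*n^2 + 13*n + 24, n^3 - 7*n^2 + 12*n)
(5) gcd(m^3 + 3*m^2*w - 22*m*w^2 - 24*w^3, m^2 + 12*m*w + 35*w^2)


(1) = gcd((u - 5)*(u + 4)^2, (u + 4)*(u + 5)*(u + 7)) = u + 4
(2) = gcd((b - 8)^2*(b - 4), (b - 8)*(b - 4)*(b - 2)) = b^2 - 12*b + 32
(3) = gcd((s - 8)*(s + 4), (s + 4)*(s + 7)) = s + 4
(4) = gcd((n - 8)*(n - 3)*(n + 1), n*(n - 4)*(n - 3)) = n - 3
(5) = 1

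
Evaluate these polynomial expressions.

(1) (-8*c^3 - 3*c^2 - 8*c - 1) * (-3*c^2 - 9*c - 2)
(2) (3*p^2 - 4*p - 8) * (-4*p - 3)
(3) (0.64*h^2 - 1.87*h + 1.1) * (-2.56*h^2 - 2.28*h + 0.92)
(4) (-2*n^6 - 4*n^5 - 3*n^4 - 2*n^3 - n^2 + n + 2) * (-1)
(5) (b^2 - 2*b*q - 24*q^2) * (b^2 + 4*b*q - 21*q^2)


(1) = 24*c^5 + 81*c^4 + 67*c^3 + 81*c^2 + 25*c + 2
(2) = -12*p^3 + 7*p^2 + 44*p + 24
(3) = -1.6384*h^4 + 3.328*h^3 + 2.0364*h^2 - 4.2284*h + 1.012
(4) = 2*n^6 + 4*n^5 + 3*n^4 + 2*n^3 + n^2 - n - 2
(5) = b^4 + 2*b^3*q - 53*b^2*q^2 - 54*b*q^3 + 504*q^4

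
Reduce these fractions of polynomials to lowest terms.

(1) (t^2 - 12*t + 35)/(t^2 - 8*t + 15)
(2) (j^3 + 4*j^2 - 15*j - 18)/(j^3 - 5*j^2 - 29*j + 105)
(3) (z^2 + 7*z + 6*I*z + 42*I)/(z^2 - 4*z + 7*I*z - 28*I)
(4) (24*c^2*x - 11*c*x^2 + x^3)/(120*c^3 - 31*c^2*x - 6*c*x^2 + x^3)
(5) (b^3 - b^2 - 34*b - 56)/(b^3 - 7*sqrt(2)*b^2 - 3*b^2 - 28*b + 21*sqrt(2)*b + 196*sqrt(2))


(1) = (t - 7)/(t - 3)
(2) = (j^2 + 7*j + 6)/(j^2 - 2*j - 35)
(3) = (z^2 + z*(7 + 6*I) + 42*I)/(z^2 + z*(-4 + 7*I) - 28*I)
(4) = x/(5*c + x)
(5) = (b + 2)/(b - 7*sqrt(2))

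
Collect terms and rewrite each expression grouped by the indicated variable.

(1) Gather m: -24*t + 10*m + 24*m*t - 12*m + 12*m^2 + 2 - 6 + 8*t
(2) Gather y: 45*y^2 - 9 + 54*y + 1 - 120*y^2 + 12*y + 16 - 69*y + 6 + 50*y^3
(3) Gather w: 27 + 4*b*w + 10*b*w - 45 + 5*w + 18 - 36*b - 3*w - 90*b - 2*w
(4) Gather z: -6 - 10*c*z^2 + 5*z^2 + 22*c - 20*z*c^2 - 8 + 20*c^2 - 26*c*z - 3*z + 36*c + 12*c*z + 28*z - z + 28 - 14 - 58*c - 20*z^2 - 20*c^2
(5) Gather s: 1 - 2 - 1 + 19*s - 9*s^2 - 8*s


(1) = 12*m^2 + m*(24*t - 2) - 16*t - 4
(2) = 50*y^3 - 75*y^2 - 3*y + 14
(3) = 14*b*w - 126*b
(4) = z^2*(-10*c - 15) + z*(-20*c^2 - 14*c + 24)
(5) = -9*s^2 + 11*s - 2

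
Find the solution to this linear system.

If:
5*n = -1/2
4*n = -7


Then:
No Solution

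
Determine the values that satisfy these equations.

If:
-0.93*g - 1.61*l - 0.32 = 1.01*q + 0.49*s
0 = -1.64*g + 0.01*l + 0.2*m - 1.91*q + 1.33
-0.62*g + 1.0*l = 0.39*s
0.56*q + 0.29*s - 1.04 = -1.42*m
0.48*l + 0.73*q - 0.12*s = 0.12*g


Then:
g = 1.03
l = -0.14
m = 1.17
q = -0.07
s = -2.00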